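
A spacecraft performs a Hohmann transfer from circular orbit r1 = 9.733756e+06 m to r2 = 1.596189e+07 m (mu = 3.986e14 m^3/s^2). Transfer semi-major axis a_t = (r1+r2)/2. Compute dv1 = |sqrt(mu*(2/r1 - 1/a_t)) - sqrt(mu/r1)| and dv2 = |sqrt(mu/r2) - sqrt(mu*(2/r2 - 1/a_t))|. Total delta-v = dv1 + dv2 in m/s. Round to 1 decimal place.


Step 1: Transfer semi-major axis a_t = (9.733756e+06 + 1.596189e+07) / 2 = 1.284782e+07 m
Step 2: v1 (circular at r1) = sqrt(mu/r1) = 6399.24 m/s
Step 3: v_t1 = sqrt(mu*(2/r1 - 1/a_t)) = 7132.73 m/s
Step 4: dv1 = |7132.73 - 6399.24| = 733.49 m/s
Step 5: v2 (circular at r2) = 4997.2 m/s, v_t2 = 4349.63 m/s
Step 6: dv2 = |4997.2 - 4349.63| = 647.57 m/s
Step 7: Total delta-v = 733.49 + 647.57 = 1381.1 m/s

1381.1


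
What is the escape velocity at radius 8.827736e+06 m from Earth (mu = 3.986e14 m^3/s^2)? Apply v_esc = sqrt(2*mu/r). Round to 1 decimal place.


Step 1: 2*mu/r = 2 * 3.986e14 / 8.827736e+06 = 90306280.1153
Step 2: v_esc = sqrt(90306280.1153) = 9503.0 m/s

9503.0


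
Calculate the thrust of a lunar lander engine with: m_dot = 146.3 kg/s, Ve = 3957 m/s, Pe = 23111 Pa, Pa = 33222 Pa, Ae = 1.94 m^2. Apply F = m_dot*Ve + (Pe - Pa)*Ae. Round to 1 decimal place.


Step 1: Momentum thrust = m_dot * Ve = 146.3 * 3957 = 578909.1 N
Step 2: Pressure thrust = (Pe - Pa) * Ae = (23111 - 33222) * 1.94 = -19615.34 N
Step 3: Total thrust F = 578909.1 + -19615.34 = 559293.8 N

559293.8


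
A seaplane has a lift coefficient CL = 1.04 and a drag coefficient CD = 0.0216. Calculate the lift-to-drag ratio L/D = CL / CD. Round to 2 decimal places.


Step 1: L/D = CL / CD = 1.04 / 0.0216
Step 2: L/D = 48.15

48.15


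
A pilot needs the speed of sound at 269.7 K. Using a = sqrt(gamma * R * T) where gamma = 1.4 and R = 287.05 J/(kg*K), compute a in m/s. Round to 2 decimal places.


Step 1: gamma * R * T = 1.4 * 287.05 * 269.7 = 108384.339
Step 2: a = sqrt(108384.339) = 329.22 m/s

329.22


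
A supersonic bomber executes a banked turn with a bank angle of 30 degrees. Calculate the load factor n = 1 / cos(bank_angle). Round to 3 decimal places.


Step 1: Convert 30 degrees to radians = 0.523599
Step 2: cos(30 deg) = 0.866025
Step 3: n = 1 / 0.866025 = 1.155

1.155


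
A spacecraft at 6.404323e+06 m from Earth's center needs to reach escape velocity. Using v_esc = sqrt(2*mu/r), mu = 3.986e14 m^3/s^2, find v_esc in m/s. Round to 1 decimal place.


Step 1: 2*mu/r = 2 * 3.986e14 / 6.404323e+06 = 124478418.7181
Step 2: v_esc = sqrt(124478418.7181) = 11157.0 m/s

11157.0


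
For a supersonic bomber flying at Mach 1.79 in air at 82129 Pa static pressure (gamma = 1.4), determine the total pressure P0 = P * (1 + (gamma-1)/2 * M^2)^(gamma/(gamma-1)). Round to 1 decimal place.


Step 1: (gamma-1)/2 * M^2 = 0.2 * 3.2041 = 0.64082
Step 2: 1 + 0.64082 = 1.64082
Step 3: Exponent gamma/(gamma-1) = 3.5
Step 4: P0 = 82129 * 1.64082^3.5 = 464739.8 Pa

464739.8


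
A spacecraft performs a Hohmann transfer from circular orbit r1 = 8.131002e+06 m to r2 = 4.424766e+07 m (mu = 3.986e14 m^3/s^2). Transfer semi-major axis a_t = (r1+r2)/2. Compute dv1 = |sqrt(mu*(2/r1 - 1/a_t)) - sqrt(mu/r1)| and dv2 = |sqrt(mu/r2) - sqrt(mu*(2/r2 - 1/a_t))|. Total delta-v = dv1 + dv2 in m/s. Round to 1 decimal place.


Step 1: Transfer semi-major axis a_t = (8.131002e+06 + 4.424766e+07) / 2 = 2.618933e+07 m
Step 2: v1 (circular at r1) = sqrt(mu/r1) = 7001.59 m/s
Step 3: v_t1 = sqrt(mu*(2/r1 - 1/a_t)) = 9100.8 m/s
Step 4: dv1 = |9100.8 - 7001.59| = 2099.21 m/s
Step 5: v2 (circular at r2) = 3001.4 m/s, v_t2 = 1672.37 m/s
Step 6: dv2 = |3001.4 - 1672.37| = 1329.02 m/s
Step 7: Total delta-v = 2099.21 + 1329.02 = 3428.2 m/s

3428.2


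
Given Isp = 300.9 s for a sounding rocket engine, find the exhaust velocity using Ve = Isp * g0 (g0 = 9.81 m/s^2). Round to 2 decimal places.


Step 1: Ve = Isp * g0 = 300.9 * 9.81
Step 2: Ve = 2951.83 m/s

2951.83


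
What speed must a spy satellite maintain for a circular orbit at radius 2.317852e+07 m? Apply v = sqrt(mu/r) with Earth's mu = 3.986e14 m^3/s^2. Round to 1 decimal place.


Step 1: mu / r = 3.986e14 / 2.317852e+07 = 17196956.4925
Step 2: v = sqrt(17196956.4925) = 4146.9 m/s

4146.9


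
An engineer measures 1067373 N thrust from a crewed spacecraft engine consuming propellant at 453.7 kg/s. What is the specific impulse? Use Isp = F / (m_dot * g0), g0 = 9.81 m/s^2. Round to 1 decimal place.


Step 1: m_dot * g0 = 453.7 * 9.81 = 4450.8
Step 2: Isp = 1067373 / 4450.8 = 239.8 s

239.8


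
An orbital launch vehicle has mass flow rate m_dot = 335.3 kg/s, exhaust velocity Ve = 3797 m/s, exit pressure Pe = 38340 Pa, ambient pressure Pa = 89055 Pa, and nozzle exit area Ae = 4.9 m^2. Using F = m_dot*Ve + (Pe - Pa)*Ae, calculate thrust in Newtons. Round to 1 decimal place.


Step 1: Momentum thrust = m_dot * Ve = 335.3 * 3797 = 1273134.1 N
Step 2: Pressure thrust = (Pe - Pa) * Ae = (38340 - 89055) * 4.9 = -248503.5 N
Step 3: Total thrust F = 1273134.1 + -248503.5 = 1024630.6 N

1024630.6


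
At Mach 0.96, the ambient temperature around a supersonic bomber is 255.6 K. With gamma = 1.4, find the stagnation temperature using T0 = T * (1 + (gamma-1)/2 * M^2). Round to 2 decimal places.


Step 1: (gamma-1)/2 = 0.2
Step 2: M^2 = 0.9216
Step 3: 1 + 0.2 * 0.9216 = 1.18432
Step 4: T0 = 255.6 * 1.18432 = 302.71 K

302.71


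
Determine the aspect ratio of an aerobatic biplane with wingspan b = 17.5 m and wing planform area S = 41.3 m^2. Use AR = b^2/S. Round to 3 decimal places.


Step 1: b^2 = 17.5^2 = 306.25
Step 2: AR = 306.25 / 41.3 = 7.415

7.415


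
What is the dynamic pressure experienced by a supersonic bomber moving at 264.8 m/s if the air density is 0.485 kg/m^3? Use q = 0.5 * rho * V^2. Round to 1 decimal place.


Step 1: V^2 = 264.8^2 = 70119.04
Step 2: q = 0.5 * 0.485 * 70119.04
Step 3: q = 17003.9 Pa

17003.9


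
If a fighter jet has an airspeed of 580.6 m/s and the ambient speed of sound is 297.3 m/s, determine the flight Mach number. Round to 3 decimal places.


Step 1: M = V / a = 580.6 / 297.3
Step 2: M = 1.953

1.953


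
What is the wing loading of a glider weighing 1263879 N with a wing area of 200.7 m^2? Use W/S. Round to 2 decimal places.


Step 1: Wing loading = W / S = 1263879 / 200.7
Step 2: Wing loading = 6297.35 N/m^2

6297.35


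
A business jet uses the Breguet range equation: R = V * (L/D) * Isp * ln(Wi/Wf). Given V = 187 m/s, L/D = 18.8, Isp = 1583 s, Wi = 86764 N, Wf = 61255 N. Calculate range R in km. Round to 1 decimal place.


Step 1: Coefficient = V * (L/D) * Isp = 187 * 18.8 * 1583 = 5565194.8 m
Step 2: Wi/Wf = 86764 / 61255 = 1.416439
Step 3: ln(1.416439) = 0.348146
Step 4: R = 5565194.8 * 0.348146 = 1937502.0 m = 1937.5 km

1937.5


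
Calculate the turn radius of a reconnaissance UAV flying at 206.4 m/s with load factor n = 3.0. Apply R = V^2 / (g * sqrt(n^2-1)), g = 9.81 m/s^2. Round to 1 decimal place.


Step 1: V^2 = 206.4^2 = 42600.96
Step 2: n^2 - 1 = 3.0^2 - 1 = 8.0
Step 3: sqrt(8.0) = 2.828427
Step 4: R = 42600.96 / (9.81 * 2.828427) = 1535.3 m

1535.3


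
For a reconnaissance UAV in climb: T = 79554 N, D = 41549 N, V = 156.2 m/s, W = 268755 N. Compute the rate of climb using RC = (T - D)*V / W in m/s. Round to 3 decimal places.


Step 1: Excess thrust = T - D = 79554 - 41549 = 38005 N
Step 2: Excess power = 38005 * 156.2 = 5936381.0 W
Step 3: RC = 5936381.0 / 268755 = 22.088 m/s

22.088


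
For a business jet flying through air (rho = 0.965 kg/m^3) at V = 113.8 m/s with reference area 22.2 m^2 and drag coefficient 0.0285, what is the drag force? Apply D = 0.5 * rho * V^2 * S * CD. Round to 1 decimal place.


Step 1: Dynamic pressure q = 0.5 * 0.965 * 113.8^2 = 6248.5873 Pa
Step 2: Drag D = q * S * CD = 6248.5873 * 22.2 * 0.0285
Step 3: D = 3953.5 N

3953.5


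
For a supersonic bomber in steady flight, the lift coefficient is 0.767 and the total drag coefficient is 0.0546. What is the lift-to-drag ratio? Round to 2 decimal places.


Step 1: L/D = CL / CD = 0.767 / 0.0546
Step 2: L/D = 14.05

14.05


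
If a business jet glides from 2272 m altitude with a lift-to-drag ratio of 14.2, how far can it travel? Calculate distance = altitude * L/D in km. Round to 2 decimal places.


Step 1: Glide distance = altitude * L/D = 2272 * 14.2 = 32262.4 m
Step 2: Convert to km: 32262.4 / 1000 = 32.26 km

32.26


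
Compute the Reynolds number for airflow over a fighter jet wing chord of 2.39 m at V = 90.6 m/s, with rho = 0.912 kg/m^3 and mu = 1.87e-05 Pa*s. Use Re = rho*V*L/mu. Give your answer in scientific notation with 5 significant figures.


Step 1: Numerator = rho * V * L = 0.912 * 90.6 * 2.39 = 197.479008
Step 2: Re = 197.479008 / 1.87e-05
Step 3: Re = 1.0560e+07

1.0560e+07


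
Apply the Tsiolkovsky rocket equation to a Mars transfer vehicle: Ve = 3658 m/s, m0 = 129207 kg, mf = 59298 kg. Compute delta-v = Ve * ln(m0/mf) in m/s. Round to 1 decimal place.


Step 1: Mass ratio m0/mf = 129207 / 59298 = 2.178944
Step 2: ln(2.178944) = 0.77884
Step 3: delta-v = 3658 * 0.77884 = 2849.0 m/s

2849.0


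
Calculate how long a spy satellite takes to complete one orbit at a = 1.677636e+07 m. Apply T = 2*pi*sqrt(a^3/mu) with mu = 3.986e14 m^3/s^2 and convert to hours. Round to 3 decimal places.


Step 1: a^3 / mu = 4.721644e+21 / 3.986e14 = 1.184557e+07
Step 2: sqrt(1.184557e+07) = 3441.7392 s
Step 3: T = 2*pi * 3441.7392 = 21625.09 s
Step 4: T in hours = 21625.09 / 3600 = 6.007 hours

6.007


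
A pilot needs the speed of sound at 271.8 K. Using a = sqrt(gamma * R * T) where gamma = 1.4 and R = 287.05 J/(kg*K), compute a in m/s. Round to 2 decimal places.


Step 1: gamma * R * T = 1.4 * 287.05 * 271.8 = 109228.266
Step 2: a = sqrt(109228.266) = 330.50 m/s

330.50


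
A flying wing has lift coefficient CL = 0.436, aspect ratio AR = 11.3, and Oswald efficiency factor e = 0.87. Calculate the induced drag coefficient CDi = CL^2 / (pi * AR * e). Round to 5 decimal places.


Step 1: CL^2 = 0.436^2 = 0.190096
Step 2: pi * AR * e = 3.14159 * 11.3 * 0.87 = 30.884997
Step 3: CDi = 0.190096 / 30.884997 = 0.00615

0.00615


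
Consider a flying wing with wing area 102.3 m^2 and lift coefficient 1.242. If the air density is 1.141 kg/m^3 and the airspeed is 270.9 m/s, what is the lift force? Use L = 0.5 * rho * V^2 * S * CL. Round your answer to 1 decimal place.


Step 1: Calculate dynamic pressure q = 0.5 * 1.141 * 270.9^2 = 0.5 * 1.141 * 73386.81 = 41867.1751 Pa
Step 2: Multiply by wing area and lift coefficient: L = 41867.1751 * 102.3 * 1.242
Step 3: L = 4283012.0132 * 1.242 = 5319500.9 N

5319500.9


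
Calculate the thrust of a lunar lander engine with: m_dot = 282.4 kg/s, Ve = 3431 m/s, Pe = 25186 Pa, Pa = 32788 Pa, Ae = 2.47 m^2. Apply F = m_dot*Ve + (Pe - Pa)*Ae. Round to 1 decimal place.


Step 1: Momentum thrust = m_dot * Ve = 282.4 * 3431 = 968914.4 N
Step 2: Pressure thrust = (Pe - Pa) * Ae = (25186 - 32788) * 2.47 = -18776.94 N
Step 3: Total thrust F = 968914.4 + -18776.94 = 950137.5 N

950137.5


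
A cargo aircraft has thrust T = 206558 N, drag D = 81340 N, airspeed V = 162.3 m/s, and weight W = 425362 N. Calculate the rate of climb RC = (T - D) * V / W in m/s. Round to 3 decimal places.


Step 1: Excess thrust = T - D = 206558 - 81340 = 125218 N
Step 2: Excess power = 125218 * 162.3 = 20322881.4 W
Step 3: RC = 20322881.4 / 425362 = 47.778 m/s

47.778


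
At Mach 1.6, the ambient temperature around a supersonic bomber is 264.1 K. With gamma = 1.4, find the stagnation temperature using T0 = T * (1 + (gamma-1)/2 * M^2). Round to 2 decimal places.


Step 1: (gamma-1)/2 = 0.2
Step 2: M^2 = 2.56
Step 3: 1 + 0.2 * 2.56 = 1.512
Step 4: T0 = 264.1 * 1.512 = 399.32 K

399.32


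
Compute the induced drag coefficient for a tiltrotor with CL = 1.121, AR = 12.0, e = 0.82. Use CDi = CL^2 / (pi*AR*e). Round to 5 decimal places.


Step 1: CL^2 = 1.121^2 = 1.256641
Step 2: pi * AR * e = 3.14159 * 12.0 * 0.82 = 30.913272
Step 3: CDi = 1.256641 / 30.913272 = 0.04065

0.04065


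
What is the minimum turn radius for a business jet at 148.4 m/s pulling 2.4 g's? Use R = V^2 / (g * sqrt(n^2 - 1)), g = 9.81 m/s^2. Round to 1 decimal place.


Step 1: V^2 = 148.4^2 = 22022.56
Step 2: n^2 - 1 = 2.4^2 - 1 = 4.76
Step 3: sqrt(4.76) = 2.181742
Step 4: R = 22022.56 / (9.81 * 2.181742) = 1029.0 m

1029.0


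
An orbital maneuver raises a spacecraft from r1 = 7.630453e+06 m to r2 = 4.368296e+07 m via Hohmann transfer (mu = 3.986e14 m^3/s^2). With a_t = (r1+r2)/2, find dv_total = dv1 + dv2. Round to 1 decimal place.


Step 1: Transfer semi-major axis a_t = (7.630453e+06 + 4.368296e+07) / 2 = 2.565671e+07 m
Step 2: v1 (circular at r1) = sqrt(mu/r1) = 7227.59 m/s
Step 3: v_t1 = sqrt(mu*(2/r1 - 1/a_t)) = 9430.81 m/s
Step 4: dv1 = |9430.81 - 7227.59| = 2203.22 m/s
Step 5: v2 (circular at r2) = 3020.73 m/s, v_t2 = 1647.36 m/s
Step 6: dv2 = |3020.73 - 1647.36| = 1373.38 m/s
Step 7: Total delta-v = 2203.22 + 1373.38 = 3576.6 m/s

3576.6


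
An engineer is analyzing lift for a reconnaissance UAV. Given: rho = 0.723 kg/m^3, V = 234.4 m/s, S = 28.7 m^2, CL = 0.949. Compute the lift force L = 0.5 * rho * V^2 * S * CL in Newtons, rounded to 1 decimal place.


Step 1: Calculate dynamic pressure q = 0.5 * 0.723 * 234.4^2 = 0.5 * 0.723 * 54943.36 = 19862.0246 Pa
Step 2: Multiply by wing area and lift coefficient: L = 19862.0246 * 28.7 * 0.949
Step 3: L = 570040.1072 * 0.949 = 540968.1 N

540968.1


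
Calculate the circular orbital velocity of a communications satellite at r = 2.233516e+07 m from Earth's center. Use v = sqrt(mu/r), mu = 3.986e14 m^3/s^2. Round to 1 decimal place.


Step 1: mu / r = 3.986e14 / 2.233516e+07 = 17846301.5264
Step 2: v = sqrt(17846301.5264) = 4224.5 m/s

4224.5


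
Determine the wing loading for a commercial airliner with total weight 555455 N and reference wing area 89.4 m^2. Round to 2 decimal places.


Step 1: Wing loading = W / S = 555455 / 89.4
Step 2: Wing loading = 6213.14 N/m^2

6213.14


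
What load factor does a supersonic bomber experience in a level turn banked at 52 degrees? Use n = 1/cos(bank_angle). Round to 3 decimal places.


Step 1: Convert 52 degrees to radians = 0.907571
Step 2: cos(52 deg) = 0.615661
Step 3: n = 1 / 0.615661 = 1.624

1.624


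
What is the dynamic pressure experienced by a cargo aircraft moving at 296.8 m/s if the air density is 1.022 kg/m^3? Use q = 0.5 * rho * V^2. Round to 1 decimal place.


Step 1: V^2 = 296.8^2 = 88090.24
Step 2: q = 0.5 * 1.022 * 88090.24
Step 3: q = 45014.1 Pa

45014.1


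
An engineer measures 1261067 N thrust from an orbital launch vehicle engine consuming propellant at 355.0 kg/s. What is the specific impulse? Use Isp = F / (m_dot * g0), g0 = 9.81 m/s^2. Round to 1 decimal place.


Step 1: m_dot * g0 = 355.0 * 9.81 = 3482.55
Step 2: Isp = 1261067 / 3482.55 = 362.1 s

362.1


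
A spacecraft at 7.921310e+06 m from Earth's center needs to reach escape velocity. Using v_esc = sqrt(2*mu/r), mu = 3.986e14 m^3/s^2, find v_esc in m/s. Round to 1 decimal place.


Step 1: 2*mu/r = 2 * 3.986e14 / 7.921310e+06 = 100639919.4073
Step 2: v_esc = sqrt(100639919.4073) = 10031.9 m/s

10031.9


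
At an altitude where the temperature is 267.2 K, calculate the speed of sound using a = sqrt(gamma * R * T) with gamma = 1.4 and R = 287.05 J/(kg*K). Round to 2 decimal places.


Step 1: gamma * R * T = 1.4 * 287.05 * 267.2 = 107379.664
Step 2: a = sqrt(107379.664) = 327.69 m/s

327.69


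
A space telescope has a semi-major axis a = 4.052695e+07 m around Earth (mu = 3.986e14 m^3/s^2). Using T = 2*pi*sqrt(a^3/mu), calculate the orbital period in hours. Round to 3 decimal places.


Step 1: a^3 / mu = 6.656283e+22 / 3.986e14 = 1.669915e+08
Step 2: sqrt(1.669915e+08) = 12922.5206 s
Step 3: T = 2*pi * 12922.5206 = 81194.59 s
Step 4: T in hours = 81194.59 / 3600 = 22.554 hours

22.554


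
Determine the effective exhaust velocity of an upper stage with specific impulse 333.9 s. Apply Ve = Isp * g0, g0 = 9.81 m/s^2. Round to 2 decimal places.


Step 1: Ve = Isp * g0 = 333.9 * 9.81
Step 2: Ve = 3275.56 m/s

3275.56


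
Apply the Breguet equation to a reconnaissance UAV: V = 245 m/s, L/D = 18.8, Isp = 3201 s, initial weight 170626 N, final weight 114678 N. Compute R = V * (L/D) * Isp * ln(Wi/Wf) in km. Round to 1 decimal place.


Step 1: Coefficient = V * (L/D) * Isp = 245 * 18.8 * 3201 = 14743806.0 m
Step 2: Wi/Wf = 170626 / 114678 = 1.48787
Step 3: ln(1.48787) = 0.397346
Step 4: R = 14743806.0 * 0.397346 = 5858389.8 m = 5858.4 km

5858.4


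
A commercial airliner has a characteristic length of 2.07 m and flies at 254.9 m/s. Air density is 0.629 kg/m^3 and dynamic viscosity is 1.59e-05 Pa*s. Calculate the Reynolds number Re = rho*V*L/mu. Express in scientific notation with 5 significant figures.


Step 1: Numerator = rho * V * L = 0.629 * 254.9 * 2.07 = 331.887447
Step 2: Re = 331.887447 / 1.59e-05
Step 3: Re = 2.0873e+07

2.0873e+07


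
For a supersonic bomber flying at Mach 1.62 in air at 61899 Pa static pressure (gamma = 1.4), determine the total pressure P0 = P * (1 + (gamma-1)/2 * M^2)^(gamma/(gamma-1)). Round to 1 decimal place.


Step 1: (gamma-1)/2 * M^2 = 0.2 * 2.6244 = 0.52488
Step 2: 1 + 0.52488 = 1.52488
Step 3: Exponent gamma/(gamma-1) = 3.5
Step 4: P0 = 61899 * 1.52488^3.5 = 271024.5 Pa

271024.5


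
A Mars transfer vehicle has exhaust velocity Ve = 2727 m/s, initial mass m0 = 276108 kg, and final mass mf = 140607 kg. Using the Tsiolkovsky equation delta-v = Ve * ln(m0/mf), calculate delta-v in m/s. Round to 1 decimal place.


Step 1: Mass ratio m0/mf = 276108 / 140607 = 1.963686
Step 2: ln(1.963686) = 0.674823
Step 3: delta-v = 2727 * 0.674823 = 1840.2 m/s

1840.2


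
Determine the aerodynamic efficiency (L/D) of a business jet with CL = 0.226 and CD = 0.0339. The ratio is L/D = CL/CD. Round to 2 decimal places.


Step 1: L/D = CL / CD = 0.226 / 0.0339
Step 2: L/D = 6.67

6.67


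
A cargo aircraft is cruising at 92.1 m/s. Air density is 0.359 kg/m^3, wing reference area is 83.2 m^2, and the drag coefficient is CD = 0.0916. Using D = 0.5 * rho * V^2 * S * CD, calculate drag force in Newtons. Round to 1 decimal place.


Step 1: Dynamic pressure q = 0.5 * 0.359 * 92.1^2 = 1522.5926 Pa
Step 2: Drag D = q * S * CD = 1522.5926 * 83.2 * 0.0916
Step 3: D = 11603.9 N

11603.9


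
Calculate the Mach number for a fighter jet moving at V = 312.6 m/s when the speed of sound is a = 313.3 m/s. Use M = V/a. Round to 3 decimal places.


Step 1: M = V / a = 312.6 / 313.3
Step 2: M = 0.998

0.998


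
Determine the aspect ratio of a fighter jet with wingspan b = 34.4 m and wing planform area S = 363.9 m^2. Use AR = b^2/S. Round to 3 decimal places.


Step 1: b^2 = 34.4^2 = 1183.36
Step 2: AR = 1183.36 / 363.9 = 3.252

3.252


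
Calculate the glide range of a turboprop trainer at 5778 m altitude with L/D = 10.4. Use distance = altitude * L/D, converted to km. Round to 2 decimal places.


Step 1: Glide distance = altitude * L/D = 5778 * 10.4 = 60091.2 m
Step 2: Convert to km: 60091.2 / 1000 = 60.09 km

60.09


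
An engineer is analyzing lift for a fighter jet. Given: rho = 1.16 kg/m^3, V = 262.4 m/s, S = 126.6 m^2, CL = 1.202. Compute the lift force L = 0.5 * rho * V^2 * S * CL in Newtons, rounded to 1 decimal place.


Step 1: Calculate dynamic pressure q = 0.5 * 1.16 * 262.4^2 = 0.5 * 1.16 * 68853.76 = 39935.1808 Pa
Step 2: Multiply by wing area and lift coefficient: L = 39935.1808 * 126.6 * 1.202
Step 3: L = 5055793.8893 * 1.202 = 6077064.3 N

6077064.3


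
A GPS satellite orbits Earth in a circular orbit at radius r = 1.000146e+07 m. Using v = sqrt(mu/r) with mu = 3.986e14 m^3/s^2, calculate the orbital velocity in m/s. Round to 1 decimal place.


Step 1: mu / r = 3.986e14 / 1.000146e+07 = 39854181.2895
Step 2: v = sqrt(39854181.2895) = 6313.0 m/s

6313.0


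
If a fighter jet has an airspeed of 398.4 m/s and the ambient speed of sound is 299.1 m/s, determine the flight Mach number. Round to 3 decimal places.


Step 1: M = V / a = 398.4 / 299.1
Step 2: M = 1.332

1.332


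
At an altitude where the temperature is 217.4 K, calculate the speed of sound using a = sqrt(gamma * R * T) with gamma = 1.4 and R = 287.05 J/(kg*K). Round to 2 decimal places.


Step 1: gamma * R * T = 1.4 * 287.05 * 217.4 = 87366.538
Step 2: a = sqrt(87366.538) = 295.58 m/s

295.58


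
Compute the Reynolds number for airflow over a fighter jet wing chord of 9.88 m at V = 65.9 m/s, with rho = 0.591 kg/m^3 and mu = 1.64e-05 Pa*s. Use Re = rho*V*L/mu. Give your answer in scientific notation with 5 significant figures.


Step 1: Numerator = rho * V * L = 0.591 * 65.9 * 9.88 = 384.795372
Step 2: Re = 384.795372 / 1.64e-05
Step 3: Re = 2.3463e+07

2.3463e+07


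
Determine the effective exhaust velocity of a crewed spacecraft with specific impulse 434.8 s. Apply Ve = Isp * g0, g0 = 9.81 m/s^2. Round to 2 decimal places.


Step 1: Ve = Isp * g0 = 434.8 * 9.81
Step 2: Ve = 4265.39 m/s

4265.39


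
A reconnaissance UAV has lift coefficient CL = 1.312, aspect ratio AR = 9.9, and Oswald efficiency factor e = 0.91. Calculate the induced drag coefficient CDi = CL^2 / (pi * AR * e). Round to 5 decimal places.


Step 1: CL^2 = 1.312^2 = 1.721344
Step 2: pi * AR * e = 3.14159 * 9.9 * 0.91 = 28.302608
Step 3: CDi = 1.721344 / 28.302608 = 0.06082

0.06082


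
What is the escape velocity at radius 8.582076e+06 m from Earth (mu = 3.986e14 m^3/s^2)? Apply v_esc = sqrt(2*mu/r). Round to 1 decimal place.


Step 1: 2*mu/r = 2 * 3.986e14 / 8.582076e+06 = 92891277.1222
Step 2: v_esc = sqrt(92891277.1222) = 9638.0 m/s

9638.0


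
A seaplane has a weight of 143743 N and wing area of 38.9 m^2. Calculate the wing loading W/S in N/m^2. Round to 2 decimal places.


Step 1: Wing loading = W / S = 143743 / 38.9
Step 2: Wing loading = 3695.19 N/m^2

3695.19


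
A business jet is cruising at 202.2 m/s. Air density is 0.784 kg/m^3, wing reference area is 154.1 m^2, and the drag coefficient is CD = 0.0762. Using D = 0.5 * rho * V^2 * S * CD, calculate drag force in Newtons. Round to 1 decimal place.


Step 1: Dynamic pressure q = 0.5 * 0.784 * 202.2^2 = 16026.8573 Pa
Step 2: Drag D = q * S * CD = 16026.8573 * 154.1 * 0.0762
Step 3: D = 188194.1 N

188194.1


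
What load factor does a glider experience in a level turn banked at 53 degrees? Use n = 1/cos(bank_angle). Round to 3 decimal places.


Step 1: Convert 53 degrees to radians = 0.925025
Step 2: cos(53 deg) = 0.601815
Step 3: n = 1 / 0.601815 = 1.662

1.662


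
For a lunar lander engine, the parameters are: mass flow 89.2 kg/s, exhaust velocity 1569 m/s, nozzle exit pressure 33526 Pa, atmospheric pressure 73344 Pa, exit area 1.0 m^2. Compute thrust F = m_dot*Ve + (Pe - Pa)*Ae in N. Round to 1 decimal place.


Step 1: Momentum thrust = m_dot * Ve = 89.2 * 1569 = 139954.8 N
Step 2: Pressure thrust = (Pe - Pa) * Ae = (33526 - 73344) * 1.0 = -39818.0 N
Step 3: Total thrust F = 139954.8 + -39818.0 = 100136.8 N

100136.8


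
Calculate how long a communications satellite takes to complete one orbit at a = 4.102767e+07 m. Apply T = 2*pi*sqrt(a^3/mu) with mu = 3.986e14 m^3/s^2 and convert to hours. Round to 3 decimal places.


Step 1: a^3 / mu = 6.906063e+22 / 3.986e14 = 1.732580e+08
Step 2: sqrt(1.732580e+08) = 13162.75 s
Step 3: T = 2*pi * 13162.75 = 82704.0 s
Step 4: T in hours = 82704.0 / 3600 = 22.973 hours

22.973


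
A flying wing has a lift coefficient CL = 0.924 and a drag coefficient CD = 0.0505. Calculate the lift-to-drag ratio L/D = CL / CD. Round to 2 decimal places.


Step 1: L/D = CL / CD = 0.924 / 0.0505
Step 2: L/D = 18.30

18.30


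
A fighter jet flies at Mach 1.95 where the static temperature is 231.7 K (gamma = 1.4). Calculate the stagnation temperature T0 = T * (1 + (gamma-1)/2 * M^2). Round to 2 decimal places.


Step 1: (gamma-1)/2 = 0.2
Step 2: M^2 = 3.8025
Step 3: 1 + 0.2 * 3.8025 = 1.7605
Step 4: T0 = 231.7 * 1.7605 = 407.91 K

407.91


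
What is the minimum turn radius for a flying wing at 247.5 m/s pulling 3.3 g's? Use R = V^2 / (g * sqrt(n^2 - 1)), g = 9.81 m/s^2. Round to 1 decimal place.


Step 1: V^2 = 247.5^2 = 61256.25
Step 2: n^2 - 1 = 3.3^2 - 1 = 9.89
Step 3: sqrt(9.89) = 3.144837
Step 4: R = 61256.25 / (9.81 * 3.144837) = 1985.6 m

1985.6


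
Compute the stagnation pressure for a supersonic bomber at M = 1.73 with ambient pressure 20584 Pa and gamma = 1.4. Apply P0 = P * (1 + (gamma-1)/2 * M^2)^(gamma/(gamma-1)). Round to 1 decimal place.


Step 1: (gamma-1)/2 * M^2 = 0.2 * 2.9929 = 0.59858
Step 2: 1 + 0.59858 = 1.59858
Step 3: Exponent gamma/(gamma-1) = 3.5
Step 4: P0 = 20584 * 1.59858^3.5 = 106316.4 Pa

106316.4


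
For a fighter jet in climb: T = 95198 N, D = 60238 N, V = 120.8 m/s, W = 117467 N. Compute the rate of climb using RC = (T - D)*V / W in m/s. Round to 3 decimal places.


Step 1: Excess thrust = T - D = 95198 - 60238 = 34960 N
Step 2: Excess power = 34960 * 120.8 = 4223168.0 W
Step 3: RC = 4223168.0 / 117467 = 35.952 m/s

35.952


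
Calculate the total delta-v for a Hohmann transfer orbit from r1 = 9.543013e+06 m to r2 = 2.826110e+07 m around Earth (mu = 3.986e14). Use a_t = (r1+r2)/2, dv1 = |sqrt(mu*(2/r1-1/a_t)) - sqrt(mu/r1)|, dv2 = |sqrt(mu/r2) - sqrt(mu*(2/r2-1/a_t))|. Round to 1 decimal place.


Step 1: Transfer semi-major axis a_t = (9.543013e+06 + 2.826110e+07) / 2 = 1.890206e+07 m
Step 2: v1 (circular at r1) = sqrt(mu/r1) = 6462.88 m/s
Step 3: v_t1 = sqrt(mu*(2/r1 - 1/a_t)) = 7902.53 m/s
Step 4: dv1 = |7902.53 - 6462.88| = 1439.65 m/s
Step 5: v2 (circular at r2) = 3755.55 m/s, v_t2 = 2668.47 m/s
Step 6: dv2 = |3755.55 - 2668.47| = 1087.08 m/s
Step 7: Total delta-v = 1439.65 + 1087.08 = 2526.7 m/s

2526.7


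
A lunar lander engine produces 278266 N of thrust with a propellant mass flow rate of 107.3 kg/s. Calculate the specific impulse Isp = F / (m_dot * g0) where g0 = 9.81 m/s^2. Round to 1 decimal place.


Step 1: m_dot * g0 = 107.3 * 9.81 = 1052.61
Step 2: Isp = 278266 / 1052.61 = 264.4 s

264.4


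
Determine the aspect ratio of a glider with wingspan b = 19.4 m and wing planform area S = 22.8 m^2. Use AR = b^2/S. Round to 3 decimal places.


Step 1: b^2 = 19.4^2 = 376.36
Step 2: AR = 376.36 / 22.8 = 16.507

16.507


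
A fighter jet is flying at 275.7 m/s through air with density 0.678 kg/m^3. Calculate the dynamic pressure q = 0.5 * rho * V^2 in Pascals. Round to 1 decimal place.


Step 1: V^2 = 275.7^2 = 76010.49
Step 2: q = 0.5 * 0.678 * 76010.49
Step 3: q = 25767.6 Pa

25767.6


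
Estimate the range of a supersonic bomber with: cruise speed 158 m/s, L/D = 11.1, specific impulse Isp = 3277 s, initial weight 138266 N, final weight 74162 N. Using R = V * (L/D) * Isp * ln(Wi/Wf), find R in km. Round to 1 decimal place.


Step 1: Coefficient = V * (L/D) * Isp = 158 * 11.1 * 3277 = 5747202.6 m
Step 2: Wi/Wf = 138266 / 74162 = 1.864378
Step 3: ln(1.864378) = 0.622927
Step 4: R = 5747202.6 * 0.622927 = 3580090.4 m = 3580.1 km

3580.1


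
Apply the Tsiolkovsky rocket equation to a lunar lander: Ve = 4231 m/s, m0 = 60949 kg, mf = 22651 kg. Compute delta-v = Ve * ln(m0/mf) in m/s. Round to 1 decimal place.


Step 1: Mass ratio m0/mf = 60949 / 22651 = 2.690786
Step 2: ln(2.690786) = 0.989833
Step 3: delta-v = 4231 * 0.989833 = 4188.0 m/s

4188.0


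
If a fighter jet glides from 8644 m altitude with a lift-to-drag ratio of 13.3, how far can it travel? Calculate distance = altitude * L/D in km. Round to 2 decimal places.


Step 1: Glide distance = altitude * L/D = 8644 * 13.3 = 114965.2 m
Step 2: Convert to km: 114965.2 / 1000 = 114.97 km

114.97


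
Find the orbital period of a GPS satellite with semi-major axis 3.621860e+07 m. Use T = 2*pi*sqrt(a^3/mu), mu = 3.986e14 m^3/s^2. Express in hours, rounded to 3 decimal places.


Step 1: a^3 / mu = 4.751109e+22 / 3.986e14 = 1.191949e+08
Step 2: sqrt(1.191949e+08) = 10917.6418 s
Step 3: T = 2*pi * 10917.6418 = 68597.57 s
Step 4: T in hours = 68597.57 / 3600 = 19.055 hours

19.055


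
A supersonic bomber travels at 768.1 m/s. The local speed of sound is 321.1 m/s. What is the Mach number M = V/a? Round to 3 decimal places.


Step 1: M = V / a = 768.1 / 321.1
Step 2: M = 2.392

2.392


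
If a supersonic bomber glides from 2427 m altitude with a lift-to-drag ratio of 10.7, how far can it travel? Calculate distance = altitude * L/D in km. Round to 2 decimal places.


Step 1: Glide distance = altitude * L/D = 2427 * 10.7 = 25968.9 m
Step 2: Convert to km: 25968.9 / 1000 = 25.97 km

25.97


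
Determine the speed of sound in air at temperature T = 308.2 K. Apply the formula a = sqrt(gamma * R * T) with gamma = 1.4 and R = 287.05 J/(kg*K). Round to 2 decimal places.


Step 1: gamma * R * T = 1.4 * 287.05 * 308.2 = 123856.334
Step 2: a = sqrt(123856.334) = 351.93 m/s

351.93


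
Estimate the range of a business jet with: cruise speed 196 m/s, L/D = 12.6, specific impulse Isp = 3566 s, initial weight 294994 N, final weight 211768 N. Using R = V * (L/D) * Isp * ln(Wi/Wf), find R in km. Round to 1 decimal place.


Step 1: Coefficient = V * (L/D) * Isp = 196 * 12.6 * 3566 = 8806593.6 m
Step 2: Wi/Wf = 294994 / 211768 = 1.393006
Step 3: ln(1.393006) = 0.331464
Step 4: R = 8806593.6 * 0.331464 = 2919065.9 m = 2919.1 km

2919.1


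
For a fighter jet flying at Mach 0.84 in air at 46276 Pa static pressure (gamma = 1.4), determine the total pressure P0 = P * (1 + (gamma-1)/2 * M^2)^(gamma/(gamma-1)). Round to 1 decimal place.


Step 1: (gamma-1)/2 * M^2 = 0.2 * 0.7056 = 0.14112
Step 2: 1 + 0.14112 = 1.14112
Step 3: Exponent gamma/(gamma-1) = 3.5
Step 4: P0 = 46276 * 1.14112^3.5 = 73454.0 Pa

73454.0


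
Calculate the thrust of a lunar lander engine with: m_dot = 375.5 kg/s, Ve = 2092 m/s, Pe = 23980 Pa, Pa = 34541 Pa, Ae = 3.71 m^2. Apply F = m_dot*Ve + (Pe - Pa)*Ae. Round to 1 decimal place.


Step 1: Momentum thrust = m_dot * Ve = 375.5 * 2092 = 785546.0 N
Step 2: Pressure thrust = (Pe - Pa) * Ae = (23980 - 34541) * 3.71 = -39181.31 N
Step 3: Total thrust F = 785546.0 + -39181.31 = 746364.7 N

746364.7


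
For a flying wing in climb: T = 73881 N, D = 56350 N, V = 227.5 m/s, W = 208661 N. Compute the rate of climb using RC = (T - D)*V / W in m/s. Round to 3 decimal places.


Step 1: Excess thrust = T - D = 73881 - 56350 = 17531 N
Step 2: Excess power = 17531 * 227.5 = 3988302.5 W
Step 3: RC = 3988302.5 / 208661 = 19.114 m/s

19.114


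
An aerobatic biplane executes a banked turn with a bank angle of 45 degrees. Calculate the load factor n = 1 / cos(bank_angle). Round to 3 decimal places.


Step 1: Convert 45 degrees to radians = 0.785398
Step 2: cos(45 deg) = 0.707107
Step 3: n = 1 / 0.707107 = 1.414

1.414


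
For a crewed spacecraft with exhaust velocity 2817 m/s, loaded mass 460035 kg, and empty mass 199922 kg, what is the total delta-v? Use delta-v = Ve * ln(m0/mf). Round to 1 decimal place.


Step 1: Mass ratio m0/mf = 460035 / 199922 = 2.301072
Step 2: ln(2.301072) = 0.833375
Step 3: delta-v = 2817 * 0.833375 = 2347.6 m/s

2347.6


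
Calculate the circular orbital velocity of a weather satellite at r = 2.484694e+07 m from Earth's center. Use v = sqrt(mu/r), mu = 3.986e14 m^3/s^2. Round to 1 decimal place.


Step 1: mu / r = 3.986e14 / 2.484694e+07 = 16042216.8686
Step 2: v = sqrt(16042216.8686) = 4005.3 m/s

4005.3


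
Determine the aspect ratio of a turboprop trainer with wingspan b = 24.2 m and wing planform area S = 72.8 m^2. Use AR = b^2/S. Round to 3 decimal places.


Step 1: b^2 = 24.2^2 = 585.64
Step 2: AR = 585.64 / 72.8 = 8.045

8.045


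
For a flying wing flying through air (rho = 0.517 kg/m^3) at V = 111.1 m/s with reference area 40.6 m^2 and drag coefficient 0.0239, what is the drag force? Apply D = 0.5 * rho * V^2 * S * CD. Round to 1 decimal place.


Step 1: Dynamic pressure q = 0.5 * 0.517 * 111.1^2 = 3190.7198 Pa
Step 2: Drag D = q * S * CD = 3190.7198 * 40.6 * 0.0239
Step 3: D = 3096.1 N

3096.1


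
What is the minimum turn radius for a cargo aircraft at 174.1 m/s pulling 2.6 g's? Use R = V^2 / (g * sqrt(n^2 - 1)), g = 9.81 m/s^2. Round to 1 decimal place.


Step 1: V^2 = 174.1^2 = 30310.81
Step 2: n^2 - 1 = 2.6^2 - 1 = 5.76
Step 3: sqrt(5.76) = 2.4
Step 4: R = 30310.81 / (9.81 * 2.4) = 1287.4 m

1287.4


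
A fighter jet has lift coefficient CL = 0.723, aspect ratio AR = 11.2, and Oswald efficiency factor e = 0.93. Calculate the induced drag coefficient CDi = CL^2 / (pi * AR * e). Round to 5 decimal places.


Step 1: CL^2 = 0.723^2 = 0.522729
Step 2: pi * AR * e = 3.14159 * 11.2 * 0.93 = 32.722829
Step 3: CDi = 0.522729 / 32.722829 = 0.01597

0.01597


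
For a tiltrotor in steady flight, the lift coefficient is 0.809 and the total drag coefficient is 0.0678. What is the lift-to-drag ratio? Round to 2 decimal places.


Step 1: L/D = CL / CD = 0.809 / 0.0678
Step 2: L/D = 11.93

11.93


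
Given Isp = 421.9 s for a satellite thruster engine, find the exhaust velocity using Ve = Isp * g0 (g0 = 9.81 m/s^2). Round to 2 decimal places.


Step 1: Ve = Isp * g0 = 421.9 * 9.81
Step 2: Ve = 4138.84 m/s

4138.84


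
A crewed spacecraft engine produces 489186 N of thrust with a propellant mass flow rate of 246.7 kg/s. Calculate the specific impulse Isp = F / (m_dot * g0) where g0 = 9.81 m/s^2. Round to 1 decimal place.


Step 1: m_dot * g0 = 246.7 * 9.81 = 2420.13
Step 2: Isp = 489186 / 2420.13 = 202.1 s

202.1


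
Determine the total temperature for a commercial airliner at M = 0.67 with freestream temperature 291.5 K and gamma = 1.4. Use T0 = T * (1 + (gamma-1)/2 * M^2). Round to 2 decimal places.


Step 1: (gamma-1)/2 = 0.2
Step 2: M^2 = 0.4489
Step 3: 1 + 0.2 * 0.4489 = 1.08978
Step 4: T0 = 291.5 * 1.08978 = 317.67 K

317.67


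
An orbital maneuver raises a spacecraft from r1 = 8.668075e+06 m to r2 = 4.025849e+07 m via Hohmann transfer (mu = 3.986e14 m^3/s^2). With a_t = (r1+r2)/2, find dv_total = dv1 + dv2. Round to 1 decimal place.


Step 1: Transfer semi-major axis a_t = (8.668075e+06 + 4.025849e+07) / 2 = 2.446328e+07 m
Step 2: v1 (circular at r1) = sqrt(mu/r1) = 6781.21 m/s
Step 3: v_t1 = sqrt(mu*(2/r1 - 1/a_t)) = 8699.19 m/s
Step 4: dv1 = |8699.19 - 6781.21| = 1917.98 m/s
Step 5: v2 (circular at r2) = 3146.59 m/s, v_t2 = 1873.03 m/s
Step 6: dv2 = |3146.59 - 1873.03| = 1273.56 m/s
Step 7: Total delta-v = 1917.98 + 1273.56 = 3191.5 m/s

3191.5


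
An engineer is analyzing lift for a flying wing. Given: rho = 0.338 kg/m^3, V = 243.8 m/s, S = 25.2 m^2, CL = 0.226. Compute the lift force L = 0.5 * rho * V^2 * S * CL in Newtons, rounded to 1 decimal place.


Step 1: Calculate dynamic pressure q = 0.5 * 0.338 * 243.8^2 = 0.5 * 0.338 * 59438.44 = 10045.0964 Pa
Step 2: Multiply by wing area and lift coefficient: L = 10045.0964 * 25.2 * 0.226
Step 3: L = 253136.4283 * 0.226 = 57208.8 N

57208.8


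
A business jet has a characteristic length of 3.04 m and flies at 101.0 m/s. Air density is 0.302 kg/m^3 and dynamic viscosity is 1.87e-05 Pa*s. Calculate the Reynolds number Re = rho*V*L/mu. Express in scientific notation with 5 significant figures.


Step 1: Numerator = rho * V * L = 0.302 * 101.0 * 3.04 = 92.72608
Step 2: Re = 92.72608 / 1.87e-05
Step 3: Re = 4.9586e+06

4.9586e+06


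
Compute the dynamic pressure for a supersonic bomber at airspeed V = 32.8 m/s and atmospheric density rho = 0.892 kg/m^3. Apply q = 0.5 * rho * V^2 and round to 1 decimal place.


Step 1: V^2 = 32.8^2 = 1075.84
Step 2: q = 0.5 * 0.892 * 1075.84
Step 3: q = 479.8 Pa

479.8


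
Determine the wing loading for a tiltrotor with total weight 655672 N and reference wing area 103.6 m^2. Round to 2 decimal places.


Step 1: Wing loading = W / S = 655672 / 103.6
Step 2: Wing loading = 6328.88 N/m^2

6328.88


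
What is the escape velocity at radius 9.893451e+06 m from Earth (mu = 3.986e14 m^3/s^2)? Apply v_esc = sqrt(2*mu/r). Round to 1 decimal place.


Step 1: 2*mu/r = 2 * 3.986e14 / 9.893451e+06 = 80578556.4612
Step 2: v_esc = sqrt(80578556.4612) = 8976.6 m/s

8976.6


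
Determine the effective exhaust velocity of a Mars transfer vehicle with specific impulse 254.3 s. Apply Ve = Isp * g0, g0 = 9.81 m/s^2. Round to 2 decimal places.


Step 1: Ve = Isp * g0 = 254.3 * 9.81
Step 2: Ve = 2494.68 m/s

2494.68


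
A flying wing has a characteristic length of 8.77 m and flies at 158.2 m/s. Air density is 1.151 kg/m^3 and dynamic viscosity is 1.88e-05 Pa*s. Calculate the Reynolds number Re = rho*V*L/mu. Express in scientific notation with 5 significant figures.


Step 1: Numerator = rho * V * L = 1.151 * 158.2 * 8.77 = 1596.913514
Step 2: Re = 1596.913514 / 1.88e-05
Step 3: Re = 8.4942e+07

8.4942e+07


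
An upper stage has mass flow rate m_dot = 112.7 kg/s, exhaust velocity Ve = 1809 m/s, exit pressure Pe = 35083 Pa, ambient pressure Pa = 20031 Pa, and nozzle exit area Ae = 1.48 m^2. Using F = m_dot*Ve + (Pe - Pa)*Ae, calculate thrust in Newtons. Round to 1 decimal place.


Step 1: Momentum thrust = m_dot * Ve = 112.7 * 1809 = 203874.3 N
Step 2: Pressure thrust = (Pe - Pa) * Ae = (35083 - 20031) * 1.48 = 22276.96 N
Step 3: Total thrust F = 203874.3 + 22276.96 = 226151.3 N

226151.3


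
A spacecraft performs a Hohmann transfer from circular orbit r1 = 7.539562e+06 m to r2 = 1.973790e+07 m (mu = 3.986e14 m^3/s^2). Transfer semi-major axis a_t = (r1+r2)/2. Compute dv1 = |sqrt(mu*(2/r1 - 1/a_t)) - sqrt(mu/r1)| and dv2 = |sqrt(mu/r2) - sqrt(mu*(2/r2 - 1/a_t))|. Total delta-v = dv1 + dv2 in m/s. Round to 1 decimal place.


Step 1: Transfer semi-major axis a_t = (7.539562e+06 + 1.973790e+07) / 2 = 1.363873e+07 m
Step 2: v1 (circular at r1) = sqrt(mu/r1) = 7271.02 m/s
Step 3: v_t1 = sqrt(mu*(2/r1 - 1/a_t)) = 8747.0 m/s
Step 4: dv1 = |8747.0 - 7271.02| = 1475.97 m/s
Step 5: v2 (circular at r2) = 4493.85 m/s, v_t2 = 3341.21 m/s
Step 6: dv2 = |4493.85 - 3341.21| = 1152.63 m/s
Step 7: Total delta-v = 1475.97 + 1152.63 = 2628.6 m/s

2628.6


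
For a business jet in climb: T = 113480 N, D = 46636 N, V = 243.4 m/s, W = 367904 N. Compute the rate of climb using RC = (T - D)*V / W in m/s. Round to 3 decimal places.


Step 1: Excess thrust = T - D = 113480 - 46636 = 66844 N
Step 2: Excess power = 66844 * 243.4 = 16269829.6 W
Step 3: RC = 16269829.6 / 367904 = 44.223 m/s

44.223


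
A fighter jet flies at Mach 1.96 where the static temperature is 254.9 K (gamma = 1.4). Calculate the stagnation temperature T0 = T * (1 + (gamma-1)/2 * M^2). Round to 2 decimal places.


Step 1: (gamma-1)/2 = 0.2
Step 2: M^2 = 3.8416
Step 3: 1 + 0.2 * 3.8416 = 1.76832
Step 4: T0 = 254.9 * 1.76832 = 450.74 K

450.74


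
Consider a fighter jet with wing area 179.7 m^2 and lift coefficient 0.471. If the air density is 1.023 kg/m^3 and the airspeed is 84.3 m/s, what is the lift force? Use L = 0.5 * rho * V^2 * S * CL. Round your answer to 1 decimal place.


Step 1: Calculate dynamic pressure q = 0.5 * 1.023 * 84.3^2 = 0.5 * 1.023 * 7106.49 = 3634.9696 Pa
Step 2: Multiply by wing area and lift coefficient: L = 3634.9696 * 179.7 * 0.471
Step 3: L = 653204.0434 * 0.471 = 307659.1 N

307659.1


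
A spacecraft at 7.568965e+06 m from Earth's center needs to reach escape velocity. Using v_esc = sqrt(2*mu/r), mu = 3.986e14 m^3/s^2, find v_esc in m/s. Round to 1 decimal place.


Step 1: 2*mu/r = 2 * 3.986e14 / 7.568965e+06 = 105324836.3548
Step 2: v_esc = sqrt(105324836.3548) = 10262.8 m/s

10262.8


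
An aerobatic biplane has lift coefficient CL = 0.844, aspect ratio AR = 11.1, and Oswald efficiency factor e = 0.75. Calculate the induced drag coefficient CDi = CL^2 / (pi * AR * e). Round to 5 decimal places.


Step 1: CL^2 = 0.844^2 = 0.712336
Step 2: pi * AR * e = 3.14159 * 11.1 * 0.75 = 26.153759
Step 3: CDi = 0.712336 / 26.153759 = 0.02724

0.02724


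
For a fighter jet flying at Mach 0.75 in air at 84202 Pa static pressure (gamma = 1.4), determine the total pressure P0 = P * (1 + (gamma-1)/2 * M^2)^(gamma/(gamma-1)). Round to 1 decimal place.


Step 1: (gamma-1)/2 * M^2 = 0.2 * 0.5625 = 0.1125
Step 2: 1 + 0.1125 = 1.1125
Step 3: Exponent gamma/(gamma-1) = 3.5
Step 4: P0 = 84202 * 1.1125^3.5 = 122284.8 Pa

122284.8
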